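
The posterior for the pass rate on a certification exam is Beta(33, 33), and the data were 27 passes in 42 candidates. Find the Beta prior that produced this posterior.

Under Beta–binomial conjugacy the posterior parameters are (α+s, β+f).
So α = 33 − 27 = 6 and β = 33 − 15 = 18.

Beta(6, 18)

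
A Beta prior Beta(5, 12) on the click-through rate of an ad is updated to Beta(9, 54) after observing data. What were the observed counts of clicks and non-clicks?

A Beta(a, b) prior with s successes and f failures in binomial data gives a Beta(a+s, b+f) posterior.
So s = 9 − 5 = 4 and f = 54 − 12 = 42.

4 clicks and 42 non-clicks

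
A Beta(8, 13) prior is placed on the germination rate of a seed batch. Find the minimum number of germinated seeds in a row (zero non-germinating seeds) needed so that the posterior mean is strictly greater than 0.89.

k = 98

After k germinated seeds and 0 non-germinating seeds the posterior is Beta(8+k, 13), with mean (8+k)/(8+13+k).
Set (8+k)/(21+k) > 0.89 and solve: k > (0.89·21 − 8)/(1 − 0.89) = 97.182.
The smallest integer exceeding 97.182 is 98.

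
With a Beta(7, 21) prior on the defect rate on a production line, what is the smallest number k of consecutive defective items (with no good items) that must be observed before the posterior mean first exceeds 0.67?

After k defective items and 0 good items the posterior is Beta(7+k, 21), with mean (7+k)/(7+21+k).
Set (7+k)/(28+k) > 0.67 and solve: k > (0.67·28 − 7)/(1 − 0.67) = 35.636.
The smallest integer exceeding 35.636 is 36, and checking k=36: (43)/(64) = 0.6719 > 0.67.

k = 36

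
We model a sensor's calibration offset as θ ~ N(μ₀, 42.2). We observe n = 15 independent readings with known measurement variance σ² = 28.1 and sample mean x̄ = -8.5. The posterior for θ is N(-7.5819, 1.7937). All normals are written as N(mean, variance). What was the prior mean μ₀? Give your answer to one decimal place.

With known observation variance, the Normal–Normal posterior has precision τ_n = τ₀ + n/σ² and mean μ_n = (τ₀μ₀ + (n/σ²)x̄)/τ_n.
Here τ₀ = 1/42.2 = 0.023697 and τ_data = 15/28.1 = 0.533808, so τ_n = 0.557505.
Rearranging for μ₀: μ₀ = (μ_n·τ_n − τ_data·x̄)/τ₀ = (-7.5819·0.557505 − 0.533808·-8.5) / 0.023697 = 0.310421/0.023697 ≈ 13.1.

μ₀ = 13.1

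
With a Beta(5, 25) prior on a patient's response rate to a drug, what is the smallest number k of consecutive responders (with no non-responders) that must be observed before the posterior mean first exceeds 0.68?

After k responders and 0 non-responders the posterior is Beta(5+k, 25), with mean (5+k)/(5+25+k).
Set (5+k)/(30+k) > 0.68 and solve: k > (0.68·30 − 5)/(1 − 0.68) = 48.125.
The smallest integer exceeding 48.125 is 49, and checking k=49: (54)/(79) = 0.6835 > 0.68.

k = 49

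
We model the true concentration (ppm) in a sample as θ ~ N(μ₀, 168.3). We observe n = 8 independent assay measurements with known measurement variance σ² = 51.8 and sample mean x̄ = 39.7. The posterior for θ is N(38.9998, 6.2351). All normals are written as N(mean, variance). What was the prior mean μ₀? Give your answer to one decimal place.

μ₀ = 20.8

The posterior mean is a precision-weighted average: μ_n = (τ₀μ₀ + τ_data·x̄)/(τ₀+τ_data), with τ₀=1/σ₀² and τ_data=n/σ².
Here τ₀ = 1/168.3 = 0.005942 and τ_data = 8/51.8 = 0.154440, so τ_n = 0.160382.
Rearranging for μ₀: μ₀ = (μ_n·τ_n − τ_data·x̄)/τ₀ = (38.9998·0.160382 − 0.154440·39.7) / 0.005942 = 0.123598/0.005942 ≈ 20.8.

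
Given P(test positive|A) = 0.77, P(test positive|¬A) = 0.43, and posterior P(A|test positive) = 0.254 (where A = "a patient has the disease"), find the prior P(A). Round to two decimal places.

P(A) = 0.16

In odds form, posterior odds = prior odds × likelihood ratio, so prior odds = posterior odds ÷ LR.
Posterior odds = 0.254/(1−0.254) = 0.3405. LR = 0.77/0.43 = 1.7907.
Prior odds = 0.3405/1.7907 = 0.1901, so P(A) = 0.1901/(1+0.1901) ≈ 0.16.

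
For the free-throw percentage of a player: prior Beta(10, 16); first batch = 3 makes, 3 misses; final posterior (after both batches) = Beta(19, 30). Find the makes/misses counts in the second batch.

Because Beta–binomial updating is additive in the counts, the combined data contributed (α_post−α_prior, β_post−β_prior) successes and failures.
Total across both batches: 19−10=9 makes, 30−16=14 misses.
Subtract the first batch: 9−3=6 makes and 14−3=11 misses.

6 makes and 11 misses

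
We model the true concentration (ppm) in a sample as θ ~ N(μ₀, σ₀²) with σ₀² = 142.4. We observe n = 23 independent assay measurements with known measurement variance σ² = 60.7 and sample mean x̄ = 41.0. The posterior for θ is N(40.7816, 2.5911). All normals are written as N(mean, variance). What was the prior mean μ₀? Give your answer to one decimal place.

μ₀ = 29.0

The posterior mean is a precision-weighted average: μ_n = (τ₀μ₀ + τ_data·x̄)/(τ₀+τ_data), with τ₀=1/σ₀² and τ_data=n/σ².
Here τ₀ = 1/142.4 = 0.007022 and τ_data = 23/60.7 = 0.378913, so τ_n = 0.385935.
Rearranging for μ₀: μ₀ = (μ_n·τ_n − τ_data·x̄)/τ₀ = (40.7816·0.385935 − 0.378913·41.0) / 0.007022 = 0.203614/0.007022 ≈ 29.0.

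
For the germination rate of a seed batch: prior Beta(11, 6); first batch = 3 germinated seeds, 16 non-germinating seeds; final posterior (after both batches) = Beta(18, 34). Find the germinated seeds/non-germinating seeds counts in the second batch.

Because Beta–binomial updating is additive in the counts, the combined data contributed (α_post−α_prior, β_post−β_prior) successes and failures.
Total across both batches: 18−11=7 germinated seeds, 34−6=28 non-germinating seeds.
Subtract the first batch: 7−3=4 germinated seeds and 28−16=12 non-germinating seeds.

4 germinated seeds and 12 non-germinating seeds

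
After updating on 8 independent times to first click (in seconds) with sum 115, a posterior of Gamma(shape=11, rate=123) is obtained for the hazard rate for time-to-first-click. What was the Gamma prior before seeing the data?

For an exponential likelihood with a Gamma(α, β) prior on the rate, n observations with total T give posterior Gamma(α+n, β+T).
So α = 11 − 8 = 3 and β = 123 − 115 = 8.

Gamma(shape=3, rate=8)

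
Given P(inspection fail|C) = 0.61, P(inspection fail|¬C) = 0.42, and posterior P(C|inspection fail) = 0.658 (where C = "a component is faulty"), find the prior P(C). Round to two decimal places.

In odds form, posterior odds = prior odds × likelihood ratio, so prior odds = posterior odds ÷ LR.
Posterior odds = 0.658/(1−0.658) = 1.9240. LR = 0.61/0.42 = 1.4524.
Prior odds = 1.9240/1.4524 = 1.3247, so P(C) = 1.3247/(1+1.3247) ≈ 0.57.

P(C) = 0.57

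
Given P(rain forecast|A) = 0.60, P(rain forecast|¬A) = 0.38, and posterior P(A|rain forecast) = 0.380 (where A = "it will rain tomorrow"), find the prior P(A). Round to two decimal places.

In odds form, posterior odds = prior odds × likelihood ratio, so prior odds = posterior odds ÷ LR.
Posterior odds = 0.380/(1−0.380) = 0.6129. LR = 0.60/0.38 = 1.5789.
Prior odds = 0.6129/1.5789 = 0.3882, so P(A) = 0.3882/(1+0.3882) ≈ 0.28.

P(A) = 0.28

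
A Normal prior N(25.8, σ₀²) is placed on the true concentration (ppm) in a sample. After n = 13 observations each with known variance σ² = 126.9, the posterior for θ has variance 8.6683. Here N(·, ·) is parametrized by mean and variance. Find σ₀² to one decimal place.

σ₀² = 77.4

Posterior precision equals prior precision plus data precision: 1/σ_n² = 1/σ₀² + n/σ².
So 1/σ₀² = 1/8.6683 − 13/126.9 = 0.115363 − 0.102443 = 0.012920.
Hence σ₀² = 1/0.012920 ≈ 77.4.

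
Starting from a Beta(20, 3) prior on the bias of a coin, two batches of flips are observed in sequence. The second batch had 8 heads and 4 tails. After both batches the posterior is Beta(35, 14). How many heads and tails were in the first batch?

7 heads and 7 tails

Sequential conjugate updates are equivalent to a single update on the pooled data, so total successes = posterior α − prior α and total failures = posterior β − prior β.
Total across both batches: 35−20=15 heads, 14−3=11 tails.
Subtract the second batch: 15−8=7 heads and 11−4=7 tails.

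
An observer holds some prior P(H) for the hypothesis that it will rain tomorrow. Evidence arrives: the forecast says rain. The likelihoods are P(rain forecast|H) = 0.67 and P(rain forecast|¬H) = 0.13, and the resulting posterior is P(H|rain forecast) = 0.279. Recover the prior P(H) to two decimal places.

P(H) = 0.07

Bayes' rule in odds form gives O(H|E) = O(H)·[P(E|H)/P(E|¬H)], hence O(H) = O(H|E)/LR.
Posterior odds = 0.279/(1−0.279) = 0.3870. LR = 0.67/0.13 = 5.1538.
Prior odds = 0.3870/5.1538 = 0.0751, so P(H) = 0.0751/(1+0.0751) ≈ 0.07.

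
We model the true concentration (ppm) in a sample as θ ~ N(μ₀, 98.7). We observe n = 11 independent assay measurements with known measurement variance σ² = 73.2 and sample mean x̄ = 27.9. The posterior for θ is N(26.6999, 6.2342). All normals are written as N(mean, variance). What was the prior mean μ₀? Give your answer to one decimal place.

With known observation variance, the Normal–Normal posterior has precision τ_n = τ₀ + n/σ² and mean μ_n = (τ₀μ₀ + (n/σ²)x̄)/τ_n.
Here τ₀ = 1/98.7 = 0.010132 and τ_data = 11/73.2 = 0.150273, so τ_n = 0.160405.
Rearranging for μ₀: μ₀ = (μ_n·τ_n − τ_data·x̄)/τ₀ = (26.6999·0.160405 − 0.150273·27.9) / 0.010132 = 0.090181/0.010132 ≈ 8.9.

μ₀ = 8.9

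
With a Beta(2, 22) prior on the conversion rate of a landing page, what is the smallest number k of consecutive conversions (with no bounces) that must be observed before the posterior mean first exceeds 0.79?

k = 81

After k conversions and 0 bounces the posterior is Beta(2+k, 22), with mean (2+k)/(2+22+k).
Set (2+k)/(24+k) > 0.79 and solve: k > (0.79·24 − 2)/(1 − 0.79) = 80.762.
The smallest integer exceeding 80.762 is 81.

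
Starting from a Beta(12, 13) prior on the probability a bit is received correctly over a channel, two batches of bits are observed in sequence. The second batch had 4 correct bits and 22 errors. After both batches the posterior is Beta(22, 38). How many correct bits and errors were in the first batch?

6 correct bits and 3 errors

Sequential conjugate updates are equivalent to a single update on the pooled data, so total successes = posterior α − prior α and total failures = posterior β − prior β.
Total across both batches: 22−12=10 correct bits, 38−13=25 errors.
Subtract the second batch: 10−4=6 correct bits and 25−22=3 errors.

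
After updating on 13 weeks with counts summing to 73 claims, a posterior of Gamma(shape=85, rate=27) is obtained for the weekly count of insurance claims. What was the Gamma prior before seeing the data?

A Gamma(α, β) prior (rate parametrization) on a Poisson rate with n observations summing to S gives posterior Gamma(α+S, β+n).
So α = 85 − 73 = 12 and β = 27 − 13 = 14.

Gamma(shape=12, rate=14)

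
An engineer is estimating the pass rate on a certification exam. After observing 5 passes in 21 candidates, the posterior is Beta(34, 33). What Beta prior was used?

Beta is conjugate to the binomial likelihood: posterior = Beta(a+s, b+f).
Subtract the data counts: 34−5=29, 33−16=17.

Beta(29, 17)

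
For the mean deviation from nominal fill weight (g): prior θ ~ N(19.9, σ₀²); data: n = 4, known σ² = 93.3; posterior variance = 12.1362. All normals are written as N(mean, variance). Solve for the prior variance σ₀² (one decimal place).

σ₀² = 25.3

Posterior precision equals prior precision plus data precision: 1/σ_n² = 1/σ₀² + n/σ².
So 1/σ₀² = 1/12.1362 − 4/93.3 = 0.082398 − 0.042872 = 0.039526.
Hence σ₀² = 1/0.039526 ≈ 25.3.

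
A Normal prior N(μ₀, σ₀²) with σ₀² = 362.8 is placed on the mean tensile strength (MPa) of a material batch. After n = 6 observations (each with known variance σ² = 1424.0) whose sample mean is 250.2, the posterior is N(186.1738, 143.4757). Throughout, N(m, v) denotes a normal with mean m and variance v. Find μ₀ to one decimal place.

The posterior mean is a precision-weighted average: μ_n = (τ₀μ₀ + τ_data·x̄)/(τ₀+τ_data), with τ₀=1/σ₀² and τ_data=n/σ².
Here τ₀ = 1/362.8 = 0.002756 and τ_data = 6/1424.0 = 0.004213, so τ_n = 0.006969.
Rearranging for μ₀: μ₀ = (μ_n·τ_n − τ_data·x̄)/τ₀ = (186.1738·0.006969 − 0.004213·250.2) / 0.002756 = 0.243353/0.002756 ≈ 88.3.

μ₀ = 88.3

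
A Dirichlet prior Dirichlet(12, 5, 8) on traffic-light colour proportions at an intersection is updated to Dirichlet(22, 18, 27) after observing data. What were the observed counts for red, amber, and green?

counts (10, 13, 19)

For a Dirichlet(α) prior with multinomial counts c, the posterior is Dirichlet(α + c) componentwise.
Counts are posterior − prior componentwise: 22−12=10, 18−5=13, 27−8=19.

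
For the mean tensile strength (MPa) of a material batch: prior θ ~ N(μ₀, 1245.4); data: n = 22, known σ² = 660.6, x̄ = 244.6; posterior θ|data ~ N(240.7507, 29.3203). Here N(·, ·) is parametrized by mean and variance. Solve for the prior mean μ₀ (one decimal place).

With known observation variance, the Normal–Normal posterior has precision τ_n = τ₀ + n/σ² and mean μ_n = (τ₀μ₀ + (n/σ²)x̄)/τ_n.
Here τ₀ = 1/1245.4 = 0.000803 and τ_data = 22/660.6 = 0.033303, so τ_n = 0.034106.
Rearranging for μ₀: μ₀ = (μ_n·τ_n − τ_data·x̄)/τ₀ = (240.7507·0.034106 − 0.033303·244.6) / 0.000803 = 0.065130/0.000803 ≈ 81.1.

μ₀ = 81.1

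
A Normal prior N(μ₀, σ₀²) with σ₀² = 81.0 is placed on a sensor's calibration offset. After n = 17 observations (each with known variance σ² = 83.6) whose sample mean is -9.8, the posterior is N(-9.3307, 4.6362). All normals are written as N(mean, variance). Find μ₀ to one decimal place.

μ₀ = -1.6

With known observation variance, the Normal–Normal posterior has precision τ_n = τ₀ + n/σ² and mean μ_n = (τ₀μ₀ + (n/σ²)x̄)/τ_n.
Here τ₀ = 1/81.0 = 0.012346 and τ_data = 17/83.6 = 0.203349, so τ_n = 0.215695.
Rearranging for μ₀: μ₀ = (μ_n·τ_n − τ_data·x̄)/τ₀ = (-9.3307·0.215695 − 0.203349·-9.8) / 0.012346 = -0.019765/0.012346 ≈ -1.6.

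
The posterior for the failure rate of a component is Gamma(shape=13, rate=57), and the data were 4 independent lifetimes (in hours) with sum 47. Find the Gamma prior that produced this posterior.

Gamma(shape=9, rate=10)

Gamma–exponential conjugacy: posterior shape = α + n, posterior rate = β + Σtᵢ.
So α = 13 − 4 = 9 and β = 57 − 47 = 10.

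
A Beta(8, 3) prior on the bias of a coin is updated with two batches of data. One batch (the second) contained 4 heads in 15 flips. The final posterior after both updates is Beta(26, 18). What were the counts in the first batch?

14 heads and 4 tails

Sequential conjugate updates are equivalent to a single update on the pooled data, so total successes = posterior α − prior α and total failures = posterior β − prior β.
Total across both batches: 26−8=18 heads, 18−3=15 tails.
Subtract the second batch: 18−4=14 heads and 15−11=4 tails.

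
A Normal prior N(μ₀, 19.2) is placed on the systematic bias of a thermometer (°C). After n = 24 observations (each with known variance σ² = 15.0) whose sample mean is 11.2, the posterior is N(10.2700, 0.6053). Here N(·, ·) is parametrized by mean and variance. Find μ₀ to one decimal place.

μ₀ = -18.3

The posterior mean is a precision-weighted average: μ_n = (τ₀μ₀ + τ_data·x̄)/(τ₀+τ_data), with τ₀=1/σ₀² and τ_data=n/σ².
Here τ₀ = 1/19.2 = 0.052083 and τ_data = 24/15.0 = 1.600000, so τ_n = 1.652083.
Rearranging for μ₀: μ₀ = (μ_n·τ_n − τ_data·x̄)/τ₀ = (10.2700·1.652083 − 1.600000·11.2) / 0.052083 = -0.953108/0.052083 ≈ -18.3.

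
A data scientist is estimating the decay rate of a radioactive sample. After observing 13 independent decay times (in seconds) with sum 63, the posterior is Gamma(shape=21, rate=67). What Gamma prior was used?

Gamma–exponential conjugacy: posterior shape = α + n, posterior rate = β + Σtᵢ.
So α = 21 − 13 = 8 and β = 67 − 63 = 4.

Gamma(shape=8, rate=4)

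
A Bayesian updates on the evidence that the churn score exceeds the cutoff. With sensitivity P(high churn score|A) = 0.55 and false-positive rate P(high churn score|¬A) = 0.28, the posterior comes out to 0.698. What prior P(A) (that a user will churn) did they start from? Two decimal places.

P(A) = 0.54

In odds form, posterior odds = prior odds × likelihood ratio, so prior odds = posterior odds ÷ LR.
Posterior odds = 0.698/(1−0.698) = 2.3113. LR = 0.55/0.28 = 1.9643.
Prior odds = 2.3113/1.9643 = 1.1767, so P(A) = 1.1767/(1+1.1767) ≈ 0.54.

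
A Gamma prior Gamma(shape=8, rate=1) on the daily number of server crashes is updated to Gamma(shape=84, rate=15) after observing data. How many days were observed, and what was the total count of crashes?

A Gamma(α, β) prior (rate parametrization) on a Poisson rate with n observations summing to S gives posterior Gamma(α+S, β+n).
Matching: Σxᵢ = 84 − 8 = 76 and n = 15 − 1 = 14.

n = 14 days with total 76 crashes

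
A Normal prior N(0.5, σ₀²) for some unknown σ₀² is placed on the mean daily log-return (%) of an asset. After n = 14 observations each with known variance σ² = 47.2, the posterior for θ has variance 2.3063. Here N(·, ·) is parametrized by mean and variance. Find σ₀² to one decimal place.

σ₀² = 7.3

Posterior precision equals prior precision plus data precision: 1/σ_n² = 1/σ₀² + n/σ².
So 1/σ₀² = 1/2.3063 − 14/47.2 = 0.433595 − 0.296610 = 0.136985.
Hence σ₀² = 1/0.136985 ≈ 7.3.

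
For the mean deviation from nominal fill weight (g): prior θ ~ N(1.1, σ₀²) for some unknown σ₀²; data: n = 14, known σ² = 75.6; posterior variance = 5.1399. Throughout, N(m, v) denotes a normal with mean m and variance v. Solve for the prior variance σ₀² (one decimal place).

Posterior precision equals prior precision plus data precision: 1/σ_n² = 1/σ₀² + n/σ².
So 1/σ₀² = 1/5.1399 − 14/75.6 = 0.194556 − 0.185185 = 0.009371.
Hence σ₀² = 1/0.009371 ≈ 106.7.

σ₀² = 106.7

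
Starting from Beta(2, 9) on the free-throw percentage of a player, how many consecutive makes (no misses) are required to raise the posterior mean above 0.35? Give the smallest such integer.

After k makes and 0 misses the posterior is Beta(2+k, 9), with mean (2+k)/(2+9+k).
Set (2+k)/(11+k) > 0.35 and solve: k > (0.35·11 − 2)/(1 − 0.35) = 2.846.
The smallest integer exceeding 2.846 is 3.

k = 3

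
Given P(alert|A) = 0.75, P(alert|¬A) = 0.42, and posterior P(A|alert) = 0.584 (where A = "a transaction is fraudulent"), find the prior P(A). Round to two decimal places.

P(A) = 0.44

Bayes' rule in odds form gives O(A|E) = O(A)·[P(E|A)/P(E|¬A)], hence O(A) = O(A|E)/LR.
Posterior odds = 0.584/(1−0.584) = 1.4038. LR = 0.75/0.42 = 1.7857.
Prior odds = 1.4038/1.7857 = 0.7861, so P(A) = 0.7861/(1+0.7861) ≈ 0.44.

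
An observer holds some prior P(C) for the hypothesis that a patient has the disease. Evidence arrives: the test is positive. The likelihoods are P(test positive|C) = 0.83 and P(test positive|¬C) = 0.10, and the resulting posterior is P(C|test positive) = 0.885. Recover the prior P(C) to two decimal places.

In odds form, posterior odds = prior odds × likelihood ratio, so prior odds = posterior odds ÷ LR.
Posterior odds = 0.885/(1−0.885) = 7.6957. LR = 0.83/0.10 = 8.3000.
Prior odds = 7.6957/8.3000 = 0.9272, so P(C) = 0.9272/(1+0.9272) ≈ 0.48.

P(C) = 0.48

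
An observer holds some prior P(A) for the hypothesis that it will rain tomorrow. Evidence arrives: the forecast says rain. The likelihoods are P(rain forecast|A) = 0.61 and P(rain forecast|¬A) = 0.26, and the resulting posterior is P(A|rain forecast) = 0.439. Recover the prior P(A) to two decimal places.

In odds form, posterior odds = prior odds × likelihood ratio, so prior odds = posterior odds ÷ LR.
Posterior odds = 0.439/(1−0.439) = 0.7825. LR = 0.61/0.26 = 2.3462.
Prior odds = 0.7825/2.3462 = 0.3335, so P(A) = 0.3335/(1+0.3335) ≈ 0.25.

P(A) = 0.25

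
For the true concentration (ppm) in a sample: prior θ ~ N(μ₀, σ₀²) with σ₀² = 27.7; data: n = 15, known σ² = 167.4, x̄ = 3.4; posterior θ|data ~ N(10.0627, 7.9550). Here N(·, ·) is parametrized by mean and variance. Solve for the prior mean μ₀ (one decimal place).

μ₀ = 26.6

The posterior mean is a precision-weighted average: μ_n = (τ₀μ₀ + τ_data·x̄)/(τ₀+τ_data), with τ₀=1/σ₀² and τ_data=n/σ².
Here τ₀ = 1/27.7 = 0.036101 and τ_data = 15/167.4 = 0.089606, so τ_n = 0.125707.
Rearranging for μ₀: μ₀ = (μ_n·τ_n − τ_data·x̄)/τ₀ = (10.0627·0.125707 − 0.089606·3.4) / 0.036101 = 0.960291/0.036101 ≈ 26.6.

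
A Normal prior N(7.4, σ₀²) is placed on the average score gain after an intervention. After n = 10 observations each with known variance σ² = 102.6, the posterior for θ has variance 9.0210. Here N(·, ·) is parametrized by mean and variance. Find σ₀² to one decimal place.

σ₀² = 74.7

Posterior precision equals prior precision plus data precision: 1/σ_n² = 1/σ₀² + n/σ².
So 1/σ₀² = 1/9.0210 − 10/102.6 = 0.110852 − 0.097466 = 0.013386.
Hence σ₀² = 1/0.013386 ≈ 74.7.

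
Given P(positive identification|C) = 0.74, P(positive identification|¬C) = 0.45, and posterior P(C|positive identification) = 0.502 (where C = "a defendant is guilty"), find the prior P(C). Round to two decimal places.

P(C) = 0.38

Bayes' rule in odds form gives O(C|E) = O(C)·[P(E|C)/P(E|¬C)], hence O(C) = O(C|E)/LR.
Posterior odds = 0.502/(1−0.502) = 1.0080. LR = 0.74/0.45 = 1.6444.
Prior odds = 1.0080/1.6444 = 0.6130, so P(C) = 0.6130/(1+0.6130) ≈ 0.38.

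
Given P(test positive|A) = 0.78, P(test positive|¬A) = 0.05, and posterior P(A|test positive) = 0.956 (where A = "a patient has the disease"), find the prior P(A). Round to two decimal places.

P(A) = 0.58

Bayes' rule in odds form gives O(A|E) = O(A)·[P(E|A)/P(E|¬A)], hence O(A) = O(A|E)/LR.
Posterior odds = 0.956/(1−0.956) = 21.7273. LR = 0.78/0.05 = 15.6000.
Prior odds = 21.7273/15.6000 = 1.3928, so P(A) = 1.3928/(1+1.3928) ≈ 0.58.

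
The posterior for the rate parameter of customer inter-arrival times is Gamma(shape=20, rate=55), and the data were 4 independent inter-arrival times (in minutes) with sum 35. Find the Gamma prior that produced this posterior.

Gamma(shape=16, rate=20)

Gamma–exponential conjugacy: posterior shape = α + n, posterior rate = β + Σtᵢ.
So α = 20 − 4 = 16 and β = 55 − 35 = 20.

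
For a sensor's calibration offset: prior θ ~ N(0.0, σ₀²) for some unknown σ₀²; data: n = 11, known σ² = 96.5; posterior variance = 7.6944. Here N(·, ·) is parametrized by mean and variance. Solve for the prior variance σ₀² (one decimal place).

Posterior precision equals prior precision plus data precision: 1/σ_n² = 1/σ₀² + n/σ².
So 1/σ₀² = 1/7.6944 − 11/96.5 = 0.129965 − 0.113990 = 0.015975.
Hence σ₀² = 1/0.015975 ≈ 62.6.

σ₀² = 62.6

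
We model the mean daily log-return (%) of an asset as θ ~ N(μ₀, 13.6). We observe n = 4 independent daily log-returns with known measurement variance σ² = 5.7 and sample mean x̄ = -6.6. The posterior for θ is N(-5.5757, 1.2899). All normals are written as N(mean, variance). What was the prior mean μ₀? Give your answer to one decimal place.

The posterior mean is a precision-weighted average: μ_n = (τ₀μ₀ + τ_data·x̄)/(τ₀+τ_data), with τ₀=1/σ₀² and τ_data=n/σ².
Here τ₀ = 1/13.6 = 0.073529 and τ_data = 4/5.7 = 0.701754, so τ_n = 0.775283.
Rearranging for μ₀: μ₀ = (μ_n·τ_n − τ_data·x̄)/τ₀ = (-5.5757·0.775283 − 0.701754·-6.6) / 0.073529 = 0.308831/0.073529 ≈ 4.2.

μ₀ = 4.2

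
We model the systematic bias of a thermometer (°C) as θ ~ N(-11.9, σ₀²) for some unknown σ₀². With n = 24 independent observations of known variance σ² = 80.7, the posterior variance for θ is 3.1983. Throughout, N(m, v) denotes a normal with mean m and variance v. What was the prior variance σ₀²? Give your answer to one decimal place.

σ₀² = 65.5

Posterior precision equals prior precision plus data precision: 1/σ_n² = 1/σ₀² + n/σ².
So 1/σ₀² = 1/3.1983 − 24/80.7 = 0.312666 − 0.297398 = 0.015268.
Hence σ₀² = 1/0.015268 ≈ 65.5.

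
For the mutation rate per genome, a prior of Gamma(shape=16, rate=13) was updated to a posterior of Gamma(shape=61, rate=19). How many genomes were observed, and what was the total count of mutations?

n = 6 genomes with total 45 mutations

A Gamma(α, β) prior (rate parametrization) on a Poisson rate with n observations summing to S gives posterior Gamma(α+S, β+n).
Matching: Σxᵢ = 61 − 16 = 45 and n = 19 − 13 = 6.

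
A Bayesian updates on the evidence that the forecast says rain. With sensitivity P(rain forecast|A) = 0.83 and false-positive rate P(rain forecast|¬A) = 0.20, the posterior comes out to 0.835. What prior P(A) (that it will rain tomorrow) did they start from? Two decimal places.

P(A) = 0.55

Bayes' rule in odds form gives O(A|E) = O(A)·[P(E|A)/P(E|¬A)], hence O(A) = O(A|E)/LR.
Posterior odds = 0.835/(1−0.835) = 5.0606. LR = 0.83/0.20 = 4.1500.
Prior odds = 5.0606/4.1500 = 1.2194, so P(A) = 1.2194/(1+1.2194) ≈ 0.55.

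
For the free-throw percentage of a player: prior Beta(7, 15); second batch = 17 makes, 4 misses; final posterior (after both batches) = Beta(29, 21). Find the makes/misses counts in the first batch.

Sequential conjugate updates are equivalent to a single update on the pooled data, so total successes = posterior α − prior α and total failures = posterior β − prior β.
Total across both batches: 29−7=22 makes, 21−15=6 misses.
Subtract the second batch: 22−17=5 makes and 6−4=2 misses.

5 makes and 2 misses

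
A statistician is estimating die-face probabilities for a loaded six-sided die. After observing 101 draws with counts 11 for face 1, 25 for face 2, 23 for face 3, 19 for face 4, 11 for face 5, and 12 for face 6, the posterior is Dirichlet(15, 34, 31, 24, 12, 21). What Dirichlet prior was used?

Dirichlet(4, 9, 8, 5, 1, 9)

For a Dirichlet(α) prior with multinomial counts c, the posterior is Dirichlet(α + c) componentwise.
Subtract each count from the matching posterior parameter: 15−11=4, 34−25=9, 31−23=8, 24−19=5, 12−11=1, 21−12=9.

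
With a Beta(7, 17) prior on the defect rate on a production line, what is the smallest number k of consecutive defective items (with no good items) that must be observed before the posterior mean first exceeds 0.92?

k = 189

After k defective items and 0 good items the posterior is Beta(7+k, 17), with mean (7+k)/(7+17+k).
Set (7+k)/(24+k) > 0.92 and solve: k > (0.92·24 − 7)/(1 − 0.92) = 188.500.
The smallest integer exceeding 188.500 is 189, and checking k=189: (196)/(213) = 0.9202 > 0.92.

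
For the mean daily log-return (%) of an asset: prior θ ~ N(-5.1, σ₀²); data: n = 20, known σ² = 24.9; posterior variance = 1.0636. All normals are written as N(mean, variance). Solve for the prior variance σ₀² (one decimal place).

σ₀² = 7.3

For the Normal–Normal model with known σ², precisions add: τ_n = τ₀ + n/σ².
So 1/σ₀² = 1/1.0636 − 20/24.9 = 0.940203 − 0.803213 = 0.136990.
Hence σ₀² = 1/0.136990 ≈ 7.3.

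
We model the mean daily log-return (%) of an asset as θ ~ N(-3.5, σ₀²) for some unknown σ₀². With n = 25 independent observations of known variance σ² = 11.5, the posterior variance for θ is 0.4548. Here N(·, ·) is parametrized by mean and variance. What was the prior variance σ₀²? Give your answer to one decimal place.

Posterior precision equals prior precision plus data precision: 1/σ_n² = 1/σ₀² + n/σ².
So 1/σ₀² = 1/0.4548 − 25/11.5 = 2.198769 − 2.173913 = 0.024856.
Hence σ₀² = 1/0.024856 ≈ 40.2.

σ₀² = 40.2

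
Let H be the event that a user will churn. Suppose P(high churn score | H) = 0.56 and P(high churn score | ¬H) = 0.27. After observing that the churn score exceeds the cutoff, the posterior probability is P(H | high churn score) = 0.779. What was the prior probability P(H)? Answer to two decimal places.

In odds form, posterior odds = prior odds × likelihood ratio, so prior odds = posterior odds ÷ LR.
Posterior odds = 0.779/(1−0.779) = 3.5249. LR = 0.56/0.27 = 2.0741.
Prior odds = 3.5249/2.0741 = 1.6995, so P(H) = 1.6995/(1+1.6995) ≈ 0.63.

P(H) = 0.63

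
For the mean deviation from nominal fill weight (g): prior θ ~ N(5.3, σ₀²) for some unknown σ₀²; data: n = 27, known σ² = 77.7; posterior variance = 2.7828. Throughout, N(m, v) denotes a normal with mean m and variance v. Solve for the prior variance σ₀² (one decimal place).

σ₀² = 84.3

For the Normal–Normal model with known σ², precisions add: τ_n = τ₀ + n/σ².
So 1/σ₀² = 1/2.7828 − 27/77.7 = 0.359350 − 0.347490 = 0.011860.
Hence σ₀² = 1/0.011860 ≈ 84.3.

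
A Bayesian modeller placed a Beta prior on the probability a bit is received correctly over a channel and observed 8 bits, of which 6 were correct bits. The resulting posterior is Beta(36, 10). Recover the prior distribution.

Under Beta–binomial conjugacy the posterior parameters are (α+s, β+f).
Subtract the data counts: 36−6=30, 10−2=8.

Beta(30, 8)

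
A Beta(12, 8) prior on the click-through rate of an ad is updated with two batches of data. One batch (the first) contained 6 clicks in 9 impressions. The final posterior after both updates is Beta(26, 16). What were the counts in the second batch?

8 clicks and 5 non-clicks

Sequential conjugate updates are equivalent to a single update on the pooled data, so total successes = posterior α − prior α and total failures = posterior β − prior β.
Total across both batches: 26−12=14 clicks, 16−8=8 non-clicks.
Subtract the first batch: 14−6=8 clicks and 8−3=5 non-clicks.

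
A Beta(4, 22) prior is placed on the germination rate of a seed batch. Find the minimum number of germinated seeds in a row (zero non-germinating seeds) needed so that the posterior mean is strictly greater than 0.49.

k = 18

After k germinated seeds and 0 non-germinating seeds the posterior is Beta(4+k, 22), with mean (4+k)/(4+22+k).
Set (4+k)/(26+k) > 0.49 and solve: k > (0.49·26 − 4)/(1 − 0.49) = 17.137.
The smallest integer exceeding 17.137 is 18.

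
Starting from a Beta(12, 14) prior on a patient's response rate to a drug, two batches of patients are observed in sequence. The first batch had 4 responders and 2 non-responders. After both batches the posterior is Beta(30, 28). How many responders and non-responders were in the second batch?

Because Beta–binomial updating is additive in the counts, the combined data contributed (α_post−α_prior, β_post−β_prior) successes and failures.
Total across both batches: 30−12=18 responders, 28−14=14 non-responders.
Subtract the first batch: 18−4=14 responders and 14−2=12 non-responders.

14 responders and 12 non-responders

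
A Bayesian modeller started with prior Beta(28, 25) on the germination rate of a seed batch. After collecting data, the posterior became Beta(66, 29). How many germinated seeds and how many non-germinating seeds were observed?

A Beta(a, b) prior with s successes and f failures in binomial data gives a Beta(a+s, b+f) posterior.
Match parameters: s=66−28=38, f=29−25=4.

38 germinated seeds and 4 non-germinating seeds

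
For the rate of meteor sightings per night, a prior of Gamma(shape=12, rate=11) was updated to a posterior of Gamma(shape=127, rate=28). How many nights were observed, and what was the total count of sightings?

n = 17 nights with total 115 sightings

A Gamma(α, β) prior (rate parametrization) on a Poisson rate with n observations summing to S gives posterior Gamma(α+S, β+n).
Matching: Σxᵢ = 127 − 12 = 115 and n = 28 − 11 = 17.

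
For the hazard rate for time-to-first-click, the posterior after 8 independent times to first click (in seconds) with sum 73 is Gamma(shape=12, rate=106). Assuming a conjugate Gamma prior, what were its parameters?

Gamma(shape=4, rate=33)

Gamma–exponential conjugacy: posterior shape = α + n, posterior rate = β + Σtᵢ.
So α = 12 − 8 = 4 and β = 106 − 73 = 33.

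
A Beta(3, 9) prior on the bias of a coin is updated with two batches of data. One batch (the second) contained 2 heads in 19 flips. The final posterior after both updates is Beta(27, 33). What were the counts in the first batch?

22 heads and 7 tails

Sequential conjugate updates are equivalent to a single update on the pooled data, so total successes = posterior α − prior α and total failures = posterior β − prior β.
Total across both batches: 27−3=24 heads, 33−9=24 tails.
Subtract the second batch: 24−2=22 heads and 24−17=7 tails.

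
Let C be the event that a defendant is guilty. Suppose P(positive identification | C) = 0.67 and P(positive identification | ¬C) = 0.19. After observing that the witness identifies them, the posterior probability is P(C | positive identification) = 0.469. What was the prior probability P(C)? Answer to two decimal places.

Bayes' rule in odds form gives O(C|E) = O(C)·[P(E|C)/P(E|¬C)], hence O(C) = O(C|E)/LR.
Posterior odds = 0.469/(1−0.469) = 0.8832. LR = 0.67/0.19 = 3.5263.
Prior odds = 0.8832/3.5263 = 0.2505, so P(C) = 0.2505/(1+0.2505) ≈ 0.20.

P(C) = 0.20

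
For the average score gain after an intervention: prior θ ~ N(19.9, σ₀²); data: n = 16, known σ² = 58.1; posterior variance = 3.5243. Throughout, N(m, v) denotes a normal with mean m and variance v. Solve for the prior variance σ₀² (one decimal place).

σ₀² = 119.7

For the Normal–Normal model with known σ², precisions add: τ_n = τ₀ + n/σ².
So 1/σ₀² = 1/3.5243 − 16/58.1 = 0.283744 − 0.275387 = 0.008357.
Hence σ₀² = 1/0.008357 ≈ 119.7.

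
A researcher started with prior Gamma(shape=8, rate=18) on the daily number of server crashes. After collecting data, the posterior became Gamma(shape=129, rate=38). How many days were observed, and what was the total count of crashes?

Gamma–Poisson conjugacy: posterior shape = α + Σxᵢ, posterior rate = β + n.
Matching: Σxᵢ = 129 − 8 = 121 and n = 38 − 18 = 20.

n = 20 days with total 121 crashes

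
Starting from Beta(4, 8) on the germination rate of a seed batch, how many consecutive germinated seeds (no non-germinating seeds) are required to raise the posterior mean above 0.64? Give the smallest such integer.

k = 11

After k germinated seeds and 0 non-germinating seeds the posterior is Beta(4+k, 8), with mean (4+k)/(4+8+k).
Set (4+k)/(12+k) > 0.64 and solve: k > (0.64·12 − 4)/(1 − 0.64) = 10.222.
The smallest integer exceeding 10.222 is 11, and checking k=11: (15)/(23) = 0.6522 > 0.64.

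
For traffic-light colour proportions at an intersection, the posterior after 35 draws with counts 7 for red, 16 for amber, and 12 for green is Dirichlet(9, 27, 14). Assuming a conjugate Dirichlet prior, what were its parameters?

For a Dirichlet(α) prior with multinomial counts c, the posterior is Dirichlet(α + c) componentwise.
Subtract each count from the matching posterior parameter: 9−7=2, 27−16=11, 14−12=2.

Dirichlet(2, 11, 2)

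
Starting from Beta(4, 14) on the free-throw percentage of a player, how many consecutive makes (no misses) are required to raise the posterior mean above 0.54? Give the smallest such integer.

k = 13

After k makes and 0 misses the posterior is Beta(4+k, 14), with mean (4+k)/(4+14+k).
Set (4+k)/(18+k) > 0.54 and solve: k > (0.54·18 − 4)/(1 − 0.54) = 12.435.
The smallest integer exceeding 12.435 is 13, and checking k=13: (17)/(31) = 0.5484 > 0.54.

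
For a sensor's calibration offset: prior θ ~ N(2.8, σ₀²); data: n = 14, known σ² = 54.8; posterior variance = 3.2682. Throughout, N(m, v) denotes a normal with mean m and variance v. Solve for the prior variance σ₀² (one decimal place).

Posterior precision equals prior precision plus data precision: 1/σ_n² = 1/σ₀² + n/σ².
So 1/σ₀² = 1/3.2682 − 14/54.8 = 0.305979 − 0.255474 = 0.050505.
Hence σ₀² = 1/0.050505 ≈ 19.8.

σ₀² = 19.8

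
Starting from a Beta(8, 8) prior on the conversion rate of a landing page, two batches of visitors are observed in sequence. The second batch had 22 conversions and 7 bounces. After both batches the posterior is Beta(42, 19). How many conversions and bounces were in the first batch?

Because Beta–binomial updating is additive in the counts, the combined data contributed (α_post−α_prior, β_post−β_prior) successes and failures.
Total across both batches: 42−8=34 conversions, 19−8=11 bounces.
Subtract the second batch: 34−22=12 conversions and 11−7=4 bounces.

12 conversions and 4 bounces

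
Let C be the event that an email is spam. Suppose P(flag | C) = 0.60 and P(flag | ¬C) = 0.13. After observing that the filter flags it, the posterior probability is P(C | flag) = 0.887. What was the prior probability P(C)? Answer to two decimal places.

P(C) = 0.63

In odds form, posterior odds = prior odds × likelihood ratio, so prior odds = posterior odds ÷ LR.
Posterior odds = 0.887/(1−0.887) = 7.8496. LR = 0.60/0.13 = 4.6154.
Prior odds = 7.8496/4.6154 = 1.7007, so P(C) = 1.7007/(1+1.7007) ≈ 0.63.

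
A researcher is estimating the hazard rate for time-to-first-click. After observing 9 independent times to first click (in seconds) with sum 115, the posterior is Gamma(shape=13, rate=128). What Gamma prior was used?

Gamma(shape=4, rate=13)

Gamma–exponential conjugacy: posterior shape = α + n, posterior rate = β + Σtᵢ.
So α = 13 − 9 = 4 and β = 128 − 115 = 13.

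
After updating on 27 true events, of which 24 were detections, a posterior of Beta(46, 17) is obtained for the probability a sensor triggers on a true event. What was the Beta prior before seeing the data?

Beta is conjugate to the binomial likelihood: posterior = Beta(a+s, b+f).
So a = 46 − 24 = 22 and b = 17 − 3 = 14.

Beta(22, 14)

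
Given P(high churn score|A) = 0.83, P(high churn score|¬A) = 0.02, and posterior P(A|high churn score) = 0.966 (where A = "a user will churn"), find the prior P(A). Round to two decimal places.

P(A) = 0.41

In odds form, posterior odds = prior odds × likelihood ratio, so prior odds = posterior odds ÷ LR.
Posterior odds = 0.966/(1−0.966) = 28.4118. LR = 0.83/0.02 = 41.5000.
Prior odds = 28.4118/41.5000 = 0.6846, so P(A) = 0.6846/(1+0.6846) ≈ 0.41.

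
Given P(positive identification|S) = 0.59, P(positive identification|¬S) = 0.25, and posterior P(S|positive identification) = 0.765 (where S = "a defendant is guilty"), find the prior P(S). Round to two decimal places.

In odds form, posterior odds = prior odds × likelihood ratio, so prior odds = posterior odds ÷ LR.
Posterior odds = 0.765/(1−0.765) = 3.2553. LR = 0.59/0.25 = 2.3600.
Prior odds = 3.2553/2.3600 = 1.3794, so P(S) = 1.3794/(1+1.3794) ≈ 0.58.

P(S) = 0.58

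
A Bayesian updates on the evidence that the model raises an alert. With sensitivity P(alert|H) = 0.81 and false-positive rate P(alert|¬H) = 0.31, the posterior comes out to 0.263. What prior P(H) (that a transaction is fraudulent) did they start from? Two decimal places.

In odds form, posterior odds = prior odds × likelihood ratio, so prior odds = posterior odds ÷ LR.
Posterior odds = 0.263/(1−0.263) = 0.3569. LR = 0.81/0.31 = 2.6129.
Prior odds = 0.3569/2.6129 = 0.1366, so P(H) = 0.1366/(1+0.1366) ≈ 0.12.

P(H) = 0.12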